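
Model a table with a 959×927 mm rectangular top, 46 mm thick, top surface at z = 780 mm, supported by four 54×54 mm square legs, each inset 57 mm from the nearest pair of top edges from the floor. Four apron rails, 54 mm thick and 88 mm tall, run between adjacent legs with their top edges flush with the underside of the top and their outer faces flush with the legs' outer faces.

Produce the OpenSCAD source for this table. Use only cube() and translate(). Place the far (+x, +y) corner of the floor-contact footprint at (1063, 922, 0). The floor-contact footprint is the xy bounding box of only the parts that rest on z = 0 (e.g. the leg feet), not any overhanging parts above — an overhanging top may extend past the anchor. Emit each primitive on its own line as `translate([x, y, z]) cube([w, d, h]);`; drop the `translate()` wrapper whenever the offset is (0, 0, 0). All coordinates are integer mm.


// leg_h = 780 - 46 = 734
// apron z = 734 - 88 = 646
translate([161, 52, 734]) cube([959, 927, 46]);
translate([218, 109, 0]) cube([54, 54, 734]);
translate([1009, 109, 0]) cube([54, 54, 734]);
translate([218, 868, 0]) cube([54, 54, 734]);
translate([1009, 868, 0]) cube([54, 54, 734]);
translate([272, 109, 646]) cube([737, 54, 88]);
translate([272, 868, 646]) cube([737, 54, 88]);
translate([218, 163, 646]) cube([54, 705, 88]);
translate([1009, 163, 646]) cube([54, 705, 88]);


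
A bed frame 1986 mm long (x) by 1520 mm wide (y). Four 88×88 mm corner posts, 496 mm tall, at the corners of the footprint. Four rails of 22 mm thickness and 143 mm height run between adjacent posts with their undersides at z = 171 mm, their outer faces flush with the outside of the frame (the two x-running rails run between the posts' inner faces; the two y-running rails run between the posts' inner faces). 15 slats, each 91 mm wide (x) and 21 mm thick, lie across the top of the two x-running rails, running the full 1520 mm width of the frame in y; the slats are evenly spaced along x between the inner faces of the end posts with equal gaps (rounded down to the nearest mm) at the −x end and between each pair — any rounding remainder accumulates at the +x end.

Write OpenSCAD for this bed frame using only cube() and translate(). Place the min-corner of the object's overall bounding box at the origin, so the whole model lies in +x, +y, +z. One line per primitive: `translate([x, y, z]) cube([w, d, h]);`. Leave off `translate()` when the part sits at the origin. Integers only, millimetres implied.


cube([88, 88, 496]);
translate([0, 1432, 0]) cube([88, 88, 496]);
translate([1898, 0, 0]) cube([88, 88, 496]);
translate([1898, 1432, 0]) cube([88, 88, 496]);
translate([88, 0, 171]) cube([1810, 22, 143]);
translate([88, 1498, 171]) cube([1810, 22, 143]);
translate([0, 88, 171]) cube([22, 1344, 143]);
translate([1964, 88, 171]) cube([22, 1344, 143]);
translate([115, 0, 314]) cube([91, 1520, 21]);
translate([233, 0, 314]) cube([91, 1520, 21]);
translate([351, 0, 314]) cube([91, 1520, 21]);
translate([469, 0, 314]) cube([91, 1520, 21]);
translate([587, 0, 314]) cube([91, 1520, 21]);
translate([705, 0, 314]) cube([91, 1520, 21]);
translate([823, 0, 314]) cube([91, 1520, 21]);
translate([941, 0, 314]) cube([91, 1520, 21]);
translate([1059, 0, 314]) cube([91, 1520, 21]);
translate([1177, 0, 314]) cube([91, 1520, 21]);
translate([1295, 0, 314]) cube([91, 1520, 21]);
translate([1413, 0, 314]) cube([91, 1520, 21]);
translate([1531, 0, 314]) cube([91, 1520, 21]);
translate([1649, 0, 314]) cube([91, 1520, 21]);
translate([1767, 0, 314]) cube([91, 1520, 21]);


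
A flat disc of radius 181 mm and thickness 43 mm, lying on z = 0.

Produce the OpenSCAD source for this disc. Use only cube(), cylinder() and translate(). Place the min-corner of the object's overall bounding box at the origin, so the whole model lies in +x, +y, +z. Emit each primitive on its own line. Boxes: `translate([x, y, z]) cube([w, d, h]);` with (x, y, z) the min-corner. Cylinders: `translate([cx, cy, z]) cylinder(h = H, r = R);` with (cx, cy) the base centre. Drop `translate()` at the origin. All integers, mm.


translate([181, 181, 0]) cylinder(h = 43, r = 181);


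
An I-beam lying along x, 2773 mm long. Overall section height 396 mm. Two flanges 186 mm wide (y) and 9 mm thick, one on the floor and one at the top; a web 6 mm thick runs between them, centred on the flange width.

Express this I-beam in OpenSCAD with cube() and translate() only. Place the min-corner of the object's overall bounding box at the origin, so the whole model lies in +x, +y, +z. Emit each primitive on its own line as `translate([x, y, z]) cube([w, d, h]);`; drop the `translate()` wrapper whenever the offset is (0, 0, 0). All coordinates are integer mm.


cube([2773, 186, 9]);
translate([0, 90, 9]) cube([2773, 6, 378]);
translate([0, 0, 387]) cube([2773, 186, 9]);


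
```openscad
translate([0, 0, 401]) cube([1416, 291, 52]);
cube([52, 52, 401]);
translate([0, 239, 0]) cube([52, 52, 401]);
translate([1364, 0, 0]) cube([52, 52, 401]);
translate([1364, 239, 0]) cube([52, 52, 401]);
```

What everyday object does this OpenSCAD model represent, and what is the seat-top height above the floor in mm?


A bench. The seat-top height is 453 mm.

A long slab on four corner posts — a bench. The slab sits at z = 401 with thickness 52, so the top is 401 + 52 = 453 mm.


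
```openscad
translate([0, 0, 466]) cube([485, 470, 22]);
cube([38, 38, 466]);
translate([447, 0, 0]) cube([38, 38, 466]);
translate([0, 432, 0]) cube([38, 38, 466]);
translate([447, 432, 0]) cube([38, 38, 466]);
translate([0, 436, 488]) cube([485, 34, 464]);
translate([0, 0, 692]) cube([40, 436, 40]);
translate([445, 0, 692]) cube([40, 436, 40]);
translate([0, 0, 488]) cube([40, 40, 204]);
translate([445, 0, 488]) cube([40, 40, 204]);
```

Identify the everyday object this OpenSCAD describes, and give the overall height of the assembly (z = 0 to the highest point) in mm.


A chair. The overall height is 952 mm.

A slab on four corner posts with a tall panel at the back — a chair. The seat slab sits at z = 466 with thickness 22, and the 464 mm backrest starts at the seat top, so the overall height is 466 + 22 + 464 = 952 mm.


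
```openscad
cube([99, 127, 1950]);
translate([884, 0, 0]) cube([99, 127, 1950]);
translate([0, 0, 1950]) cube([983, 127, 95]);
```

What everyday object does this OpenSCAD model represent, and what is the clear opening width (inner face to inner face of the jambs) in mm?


A door frame. The clear opening width is 785 mm.

Two 1950 mm tall posts with a header on top — a door frame. The left jamb is 99 mm wide at x = 0; the right jamb starts at x = 884. The clear opening is 884 − 99 = 785 mm.


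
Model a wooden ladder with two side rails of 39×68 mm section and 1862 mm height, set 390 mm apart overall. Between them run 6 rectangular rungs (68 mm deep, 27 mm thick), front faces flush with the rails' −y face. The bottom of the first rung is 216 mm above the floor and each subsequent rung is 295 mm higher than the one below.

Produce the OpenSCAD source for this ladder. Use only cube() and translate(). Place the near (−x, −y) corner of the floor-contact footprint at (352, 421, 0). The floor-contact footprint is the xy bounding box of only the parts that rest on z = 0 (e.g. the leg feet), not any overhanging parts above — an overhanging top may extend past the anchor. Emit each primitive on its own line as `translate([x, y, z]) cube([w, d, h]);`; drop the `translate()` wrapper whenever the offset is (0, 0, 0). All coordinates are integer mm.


translate([352, 421, 0]) cube([39, 68, 1862]);
translate([703, 421, 0]) cube([39, 68, 1862]);
translate([391, 421, 216]) cube([312, 68, 27]);
translate([391, 421, 511]) cube([312, 68, 27]);
translate([391, 421, 806]) cube([312, 68, 27]);
translate([391, 421, 1101]) cube([312, 68, 27]);
translate([391, 421, 1396]) cube([312, 68, 27]);
translate([391, 421, 1691]) cube([312, 68, 27]);


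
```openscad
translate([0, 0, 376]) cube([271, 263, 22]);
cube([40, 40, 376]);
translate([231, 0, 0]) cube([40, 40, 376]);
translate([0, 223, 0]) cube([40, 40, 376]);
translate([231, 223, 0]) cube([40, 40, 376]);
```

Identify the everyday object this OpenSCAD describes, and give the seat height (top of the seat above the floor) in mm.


A stool. The seat height is 398 mm.

A 271×263×22 slab at z = 376 on four corner posts — a stool. The seat top is 376 + 22 = 398 mm.


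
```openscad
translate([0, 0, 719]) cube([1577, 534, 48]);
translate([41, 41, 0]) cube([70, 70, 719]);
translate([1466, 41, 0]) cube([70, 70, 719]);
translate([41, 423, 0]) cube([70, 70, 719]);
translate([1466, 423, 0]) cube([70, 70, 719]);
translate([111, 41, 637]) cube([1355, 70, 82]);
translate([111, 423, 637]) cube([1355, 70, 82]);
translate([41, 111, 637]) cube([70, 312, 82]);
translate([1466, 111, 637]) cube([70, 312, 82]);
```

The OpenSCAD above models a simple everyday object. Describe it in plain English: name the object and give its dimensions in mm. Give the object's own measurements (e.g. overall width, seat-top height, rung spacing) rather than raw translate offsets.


A rectangular dining table. The top is 1577×534×48 mm with its upper surface at z = 767 mm. It stands on four 70×70 mm square legs, each inset 41 mm from the nearest pair of top edges, running from the floor to the underside of the top. Four apron rails, 70 mm thick and 82 mm tall, run between adjacent legs with their top edges flush with the underside of the top and their outer faces flush with the legs' outer faces.


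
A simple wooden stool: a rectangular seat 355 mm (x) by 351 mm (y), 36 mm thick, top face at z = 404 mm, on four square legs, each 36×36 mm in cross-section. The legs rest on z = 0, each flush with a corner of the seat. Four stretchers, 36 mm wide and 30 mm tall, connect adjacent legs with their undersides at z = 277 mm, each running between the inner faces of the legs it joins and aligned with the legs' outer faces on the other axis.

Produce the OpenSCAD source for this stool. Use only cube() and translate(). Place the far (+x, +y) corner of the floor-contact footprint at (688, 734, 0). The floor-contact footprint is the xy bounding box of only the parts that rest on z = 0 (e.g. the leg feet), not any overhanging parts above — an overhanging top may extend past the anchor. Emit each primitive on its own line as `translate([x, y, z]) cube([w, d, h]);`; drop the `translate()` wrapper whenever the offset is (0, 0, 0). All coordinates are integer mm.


// leg_h = 404 - 36 = 368
// stretcher span = 355 - 2*36 = 283
translate([333, 383, 368]) cube([355, 351, 36]);
translate([333, 383, 0]) cube([36, 36, 368]);
translate([652, 383, 0]) cube([36, 36, 368]);
translate([333, 698, 0]) cube([36, 36, 368]);
translate([652, 698, 0]) cube([36, 36, 368]);
translate([369, 383, 277]) cube([283, 36, 30]);
translate([369, 698, 277]) cube([283, 36, 30]);
translate([333, 419, 277]) cube([36, 279, 30]);
translate([652, 419, 277]) cube([36, 279, 30]);


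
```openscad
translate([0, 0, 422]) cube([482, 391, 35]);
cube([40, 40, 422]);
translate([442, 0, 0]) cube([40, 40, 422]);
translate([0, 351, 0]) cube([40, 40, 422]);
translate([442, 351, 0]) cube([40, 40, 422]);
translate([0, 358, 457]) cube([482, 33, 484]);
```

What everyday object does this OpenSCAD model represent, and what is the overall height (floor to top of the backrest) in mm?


A chair. The overall height is 941 mm.

A slab on four corner posts with a tall panel at the back — a chair. The seat slab sits at z = 422 with thickness 35, and the 484 mm backrest starts at the seat top, so the overall height is 422 + 35 + 484 = 941 mm.


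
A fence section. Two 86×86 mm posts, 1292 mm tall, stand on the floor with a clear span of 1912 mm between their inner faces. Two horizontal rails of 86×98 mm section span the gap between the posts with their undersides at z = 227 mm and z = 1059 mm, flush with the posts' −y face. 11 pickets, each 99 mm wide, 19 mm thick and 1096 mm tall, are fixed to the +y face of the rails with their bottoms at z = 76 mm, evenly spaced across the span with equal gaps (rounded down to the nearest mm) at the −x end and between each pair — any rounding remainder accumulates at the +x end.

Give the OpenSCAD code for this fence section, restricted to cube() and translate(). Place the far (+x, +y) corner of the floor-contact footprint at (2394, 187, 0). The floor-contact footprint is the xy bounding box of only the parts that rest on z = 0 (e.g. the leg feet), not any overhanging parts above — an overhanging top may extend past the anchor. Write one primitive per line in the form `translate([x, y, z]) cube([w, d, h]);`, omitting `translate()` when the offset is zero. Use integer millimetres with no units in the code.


translate([310, 101, 0]) cube([86, 86, 1292]);
translate([2308, 101, 0]) cube([86, 86, 1292]);
translate([396, 101, 227]) cube([1912, 86, 98]);
translate([396, 101, 1059]) cube([1912, 86, 98]);
translate([464, 187, 76]) cube([99, 19, 1096]);
translate([631, 187, 76]) cube([99, 19, 1096]);
translate([798, 187, 76]) cube([99, 19, 1096]);
translate([965, 187, 76]) cube([99, 19, 1096]);
translate([1132, 187, 76]) cube([99, 19, 1096]);
translate([1299, 187, 76]) cube([99, 19, 1096]);
translate([1466, 187, 76]) cube([99, 19, 1096]);
translate([1633, 187, 76]) cube([99, 19, 1096]);
translate([1800, 187, 76]) cube([99, 19, 1096]);
translate([1967, 187, 76]) cube([99, 19, 1096]);
translate([2134, 187, 76]) cube([99, 19, 1096]);


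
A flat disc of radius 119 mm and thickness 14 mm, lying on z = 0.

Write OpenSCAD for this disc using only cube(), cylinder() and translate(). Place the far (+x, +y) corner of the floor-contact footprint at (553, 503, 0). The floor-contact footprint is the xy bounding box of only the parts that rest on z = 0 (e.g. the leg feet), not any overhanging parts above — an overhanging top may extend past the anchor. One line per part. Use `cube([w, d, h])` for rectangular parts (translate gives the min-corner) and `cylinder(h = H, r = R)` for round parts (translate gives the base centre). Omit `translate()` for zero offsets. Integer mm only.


translate([434, 384, 0]) cylinder(h = 14, r = 119);


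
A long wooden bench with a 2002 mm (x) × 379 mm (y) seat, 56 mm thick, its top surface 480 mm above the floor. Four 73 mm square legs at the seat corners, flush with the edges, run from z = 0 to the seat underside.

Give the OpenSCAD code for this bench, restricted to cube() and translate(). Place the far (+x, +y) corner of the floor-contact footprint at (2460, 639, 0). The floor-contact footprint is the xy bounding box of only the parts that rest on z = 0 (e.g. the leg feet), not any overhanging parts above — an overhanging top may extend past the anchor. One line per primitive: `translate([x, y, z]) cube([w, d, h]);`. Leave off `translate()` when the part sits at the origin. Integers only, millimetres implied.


translate([458, 260, 424]) cube([2002, 379, 56]);
translate([458, 260, 0]) cube([73, 73, 424]);
translate([458, 566, 0]) cube([73, 73, 424]);
translate([2387, 260, 0]) cube([73, 73, 424]);
translate([2387, 566, 0]) cube([73, 73, 424]);


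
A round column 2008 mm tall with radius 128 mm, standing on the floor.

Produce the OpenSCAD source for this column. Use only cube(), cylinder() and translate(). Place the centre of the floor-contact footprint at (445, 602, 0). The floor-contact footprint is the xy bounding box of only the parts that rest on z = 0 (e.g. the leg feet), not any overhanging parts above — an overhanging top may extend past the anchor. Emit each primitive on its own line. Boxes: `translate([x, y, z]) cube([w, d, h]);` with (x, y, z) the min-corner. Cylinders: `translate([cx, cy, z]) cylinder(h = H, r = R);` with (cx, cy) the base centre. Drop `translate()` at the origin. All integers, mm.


translate([445, 602, 0]) cylinder(h = 2008, r = 128);


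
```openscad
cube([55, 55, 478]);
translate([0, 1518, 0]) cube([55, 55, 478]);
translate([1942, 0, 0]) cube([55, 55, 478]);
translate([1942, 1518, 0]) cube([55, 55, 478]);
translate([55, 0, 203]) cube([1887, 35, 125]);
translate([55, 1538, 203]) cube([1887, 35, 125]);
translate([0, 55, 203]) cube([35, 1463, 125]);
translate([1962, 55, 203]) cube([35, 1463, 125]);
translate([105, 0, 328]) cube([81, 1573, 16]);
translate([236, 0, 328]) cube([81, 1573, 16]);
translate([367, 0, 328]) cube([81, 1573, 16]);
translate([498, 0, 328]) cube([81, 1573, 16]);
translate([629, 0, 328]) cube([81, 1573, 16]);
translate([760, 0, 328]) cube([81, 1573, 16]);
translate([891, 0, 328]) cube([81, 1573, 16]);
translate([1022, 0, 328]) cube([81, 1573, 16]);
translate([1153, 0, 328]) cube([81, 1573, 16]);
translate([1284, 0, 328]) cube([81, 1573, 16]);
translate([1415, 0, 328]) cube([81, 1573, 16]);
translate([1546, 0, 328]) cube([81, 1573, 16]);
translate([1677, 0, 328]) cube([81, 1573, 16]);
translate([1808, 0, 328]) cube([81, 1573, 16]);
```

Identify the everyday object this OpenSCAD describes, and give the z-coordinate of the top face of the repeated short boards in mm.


A bed frame. The slat-top height is 344 mm.

Four posts, four rails, and a row of slats — a bed frame. Slats sit on the rails at z = 203 + 125 = 328; with slat thickness 16, the top is 344 mm.


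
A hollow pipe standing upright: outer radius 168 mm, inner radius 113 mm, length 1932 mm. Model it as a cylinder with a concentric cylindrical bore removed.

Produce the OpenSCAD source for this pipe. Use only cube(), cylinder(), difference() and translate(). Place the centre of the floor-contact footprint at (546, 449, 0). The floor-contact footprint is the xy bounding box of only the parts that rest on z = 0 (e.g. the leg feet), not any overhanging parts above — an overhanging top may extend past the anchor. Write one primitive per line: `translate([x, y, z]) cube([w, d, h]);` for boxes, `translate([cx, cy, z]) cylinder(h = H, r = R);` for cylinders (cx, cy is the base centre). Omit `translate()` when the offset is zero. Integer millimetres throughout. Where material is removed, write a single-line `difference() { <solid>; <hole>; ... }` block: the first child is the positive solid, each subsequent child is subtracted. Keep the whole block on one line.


difference() { translate([546, 449, 0]) cylinder(h = 1932, r = 168); translate([546, 449, 0]) cylinder(h = 1932, r = 113); }


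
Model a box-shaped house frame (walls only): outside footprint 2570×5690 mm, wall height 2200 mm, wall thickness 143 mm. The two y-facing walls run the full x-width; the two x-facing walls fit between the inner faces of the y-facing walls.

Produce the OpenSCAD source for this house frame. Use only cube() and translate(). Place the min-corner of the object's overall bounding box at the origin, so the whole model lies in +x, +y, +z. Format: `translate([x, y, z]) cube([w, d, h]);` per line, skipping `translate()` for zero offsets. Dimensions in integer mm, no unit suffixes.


cube([2570, 143, 2200]);
translate([0, 5547, 0]) cube([2570, 143, 2200]);
translate([0, 143, 0]) cube([143, 5404, 2200]);
translate([2427, 143, 0]) cube([143, 5404, 2200]);


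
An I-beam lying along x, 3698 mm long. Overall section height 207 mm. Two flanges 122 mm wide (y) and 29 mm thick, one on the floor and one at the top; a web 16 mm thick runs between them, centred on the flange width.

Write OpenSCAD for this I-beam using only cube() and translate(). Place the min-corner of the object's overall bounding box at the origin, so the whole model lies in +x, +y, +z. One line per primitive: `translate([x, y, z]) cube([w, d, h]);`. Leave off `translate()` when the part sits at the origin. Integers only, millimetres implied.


cube([3698, 122, 29]);
translate([0, 53, 29]) cube([3698, 16, 149]);
translate([0, 0, 178]) cube([3698, 122, 29]);


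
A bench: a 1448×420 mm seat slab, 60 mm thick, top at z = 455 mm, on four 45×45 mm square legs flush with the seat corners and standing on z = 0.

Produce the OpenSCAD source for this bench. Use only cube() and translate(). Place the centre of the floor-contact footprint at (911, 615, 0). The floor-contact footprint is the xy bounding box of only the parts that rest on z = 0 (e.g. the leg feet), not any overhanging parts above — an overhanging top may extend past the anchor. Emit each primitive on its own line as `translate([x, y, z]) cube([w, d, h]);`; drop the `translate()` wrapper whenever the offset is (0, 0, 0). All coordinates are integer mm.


translate([187, 405, 395]) cube([1448, 420, 60]);
translate([187, 405, 0]) cube([45, 45, 395]);
translate([187, 780, 0]) cube([45, 45, 395]);
translate([1590, 405, 0]) cube([45, 45, 395]);
translate([1590, 780, 0]) cube([45, 45, 395]);


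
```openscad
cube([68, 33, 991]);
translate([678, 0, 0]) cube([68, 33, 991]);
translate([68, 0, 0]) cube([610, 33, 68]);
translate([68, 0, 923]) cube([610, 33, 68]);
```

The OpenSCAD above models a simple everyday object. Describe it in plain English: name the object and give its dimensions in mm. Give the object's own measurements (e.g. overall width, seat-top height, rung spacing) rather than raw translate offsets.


A rectangular picture frame lying in the x–z plane (depth along y). The opening is 610 mm wide (x) by 855 mm tall (z), surrounded by a border 68 mm wide on all four sides. The frame is 33 mm deep and is made of two full-height vertical stiles with two horizontal rails fitted between them.


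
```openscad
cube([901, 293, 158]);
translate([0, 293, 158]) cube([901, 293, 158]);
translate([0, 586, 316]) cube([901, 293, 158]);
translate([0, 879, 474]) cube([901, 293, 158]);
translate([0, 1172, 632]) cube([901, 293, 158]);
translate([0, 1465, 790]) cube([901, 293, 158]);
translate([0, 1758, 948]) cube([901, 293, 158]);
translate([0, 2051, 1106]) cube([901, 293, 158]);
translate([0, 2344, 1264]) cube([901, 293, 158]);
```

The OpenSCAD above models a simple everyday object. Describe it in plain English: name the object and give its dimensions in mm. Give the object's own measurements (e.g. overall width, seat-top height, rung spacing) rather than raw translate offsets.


A straight staircase of 9 solid steps. Each step is 901 mm wide (x), 293 mm deep (y, the going) and 158 mm tall (the rise). The first step rests on the floor; each subsequent step sits one going further in +y and one rise higher in +z, directly behind and above the previous step with no overlap.


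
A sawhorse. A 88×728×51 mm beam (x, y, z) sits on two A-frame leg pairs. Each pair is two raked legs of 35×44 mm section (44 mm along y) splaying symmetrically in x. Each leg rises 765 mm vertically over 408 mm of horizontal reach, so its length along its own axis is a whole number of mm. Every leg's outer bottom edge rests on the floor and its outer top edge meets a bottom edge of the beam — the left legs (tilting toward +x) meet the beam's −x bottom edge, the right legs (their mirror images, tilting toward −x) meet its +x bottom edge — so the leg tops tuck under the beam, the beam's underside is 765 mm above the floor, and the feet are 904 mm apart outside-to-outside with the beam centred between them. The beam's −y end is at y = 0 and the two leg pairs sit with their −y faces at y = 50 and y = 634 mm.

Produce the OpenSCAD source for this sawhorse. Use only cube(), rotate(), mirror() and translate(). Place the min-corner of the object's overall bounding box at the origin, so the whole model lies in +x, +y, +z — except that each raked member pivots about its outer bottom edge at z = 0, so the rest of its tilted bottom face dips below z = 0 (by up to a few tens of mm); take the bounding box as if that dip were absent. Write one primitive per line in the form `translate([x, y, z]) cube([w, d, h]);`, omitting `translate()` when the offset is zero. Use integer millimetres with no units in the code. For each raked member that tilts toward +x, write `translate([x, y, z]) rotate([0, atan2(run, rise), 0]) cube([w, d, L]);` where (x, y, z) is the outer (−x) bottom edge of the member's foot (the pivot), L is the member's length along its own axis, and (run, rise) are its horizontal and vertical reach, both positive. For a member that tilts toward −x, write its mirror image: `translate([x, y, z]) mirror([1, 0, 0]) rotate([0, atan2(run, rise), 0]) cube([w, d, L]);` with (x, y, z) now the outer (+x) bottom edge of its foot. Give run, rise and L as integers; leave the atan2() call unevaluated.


// leg length = √(408² + 765²) = 867
// right-leg outer foot x = 2·408 + 88 = 904
// beam min-corner = (408, 0, 765)
translate([408, 0, 765]) cube([88, 728, 51]);
translate([0, 50, 0]) rotate([0, atan2(408, 765), 0]) cube([35, 44, 867]);
translate([904, 50, 0]) mirror([1, 0, 0]) rotate([0, atan2(408, 765), 0]) cube([35, 44, 867]);
translate([0, 634, 0]) rotate([0, atan2(408, 765), 0]) cube([35, 44, 867]);
translate([904, 634, 0]) mirror([1, 0, 0]) rotate([0, atan2(408, 765), 0]) cube([35, 44, 867]);


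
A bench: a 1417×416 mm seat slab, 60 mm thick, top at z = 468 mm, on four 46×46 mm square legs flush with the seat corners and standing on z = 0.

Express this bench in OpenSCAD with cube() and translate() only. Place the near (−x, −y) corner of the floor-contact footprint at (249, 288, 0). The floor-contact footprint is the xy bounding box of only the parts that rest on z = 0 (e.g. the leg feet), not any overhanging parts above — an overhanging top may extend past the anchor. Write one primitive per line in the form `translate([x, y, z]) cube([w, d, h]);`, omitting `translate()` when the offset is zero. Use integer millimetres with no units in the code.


translate([249, 288, 408]) cube([1417, 416, 60]);
translate([249, 288, 0]) cube([46, 46, 408]);
translate([249, 658, 0]) cube([46, 46, 408]);
translate([1620, 288, 0]) cube([46, 46, 408]);
translate([1620, 658, 0]) cube([46, 46, 408]);


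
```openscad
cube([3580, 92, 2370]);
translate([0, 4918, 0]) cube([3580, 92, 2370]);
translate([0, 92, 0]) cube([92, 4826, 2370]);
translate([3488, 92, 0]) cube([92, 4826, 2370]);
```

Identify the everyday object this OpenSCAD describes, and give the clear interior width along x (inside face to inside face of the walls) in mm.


A house (or room) frame. The interior width is 3396 mm.

Four 2370 mm walls enclosing a rectangle with no floor or roof — a room or house frame. Outside width is 3580 mm and wall thickness is 92 mm, so the interior width is 3580 − 2 × 92 = 3396 mm.


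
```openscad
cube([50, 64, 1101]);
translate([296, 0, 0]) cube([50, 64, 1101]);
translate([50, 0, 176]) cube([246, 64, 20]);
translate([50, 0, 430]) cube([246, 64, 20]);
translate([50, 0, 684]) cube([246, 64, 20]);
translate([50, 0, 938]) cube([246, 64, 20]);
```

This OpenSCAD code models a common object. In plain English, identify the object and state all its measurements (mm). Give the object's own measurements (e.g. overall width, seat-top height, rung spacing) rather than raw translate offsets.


A straight ladder. Two 50×64 mm vertical rails, 1101 mm tall, stand 346 mm apart (outside-to-outside) with their front faces coplanar on the −y side. 4 rungs, each 64 mm deep and 20 mm tall, span between the inner faces of the rails, front faces flush with the rails. The lowest rung's underside is at z = 176 mm and rungs are spaced 254 mm apart (underside to underside).


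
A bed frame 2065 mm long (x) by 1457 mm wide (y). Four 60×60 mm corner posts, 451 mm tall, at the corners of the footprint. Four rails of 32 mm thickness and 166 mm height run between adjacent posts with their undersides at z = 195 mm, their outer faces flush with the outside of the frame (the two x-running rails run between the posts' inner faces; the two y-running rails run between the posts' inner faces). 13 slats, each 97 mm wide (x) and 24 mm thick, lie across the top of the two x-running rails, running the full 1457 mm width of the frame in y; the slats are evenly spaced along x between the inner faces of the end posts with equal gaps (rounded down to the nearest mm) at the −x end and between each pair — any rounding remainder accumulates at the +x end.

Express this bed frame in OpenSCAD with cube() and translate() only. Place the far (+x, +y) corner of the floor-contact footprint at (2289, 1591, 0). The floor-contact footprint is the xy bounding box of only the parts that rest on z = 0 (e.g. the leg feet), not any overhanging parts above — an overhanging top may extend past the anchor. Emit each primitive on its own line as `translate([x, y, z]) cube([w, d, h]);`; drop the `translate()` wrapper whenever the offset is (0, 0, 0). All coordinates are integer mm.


// slat z = rail_z + rail_h = 195 + 166 = 361
// slat gap = ⌊(1945 − 13·97) / 14⌋ = 48
translate([224, 134, 0]) cube([60, 60, 451]);
translate([224, 1531, 0]) cube([60, 60, 451]);
translate([2229, 134, 0]) cube([60, 60, 451]);
translate([2229, 1531, 0]) cube([60, 60, 451]);
translate([284, 134, 195]) cube([1945, 32, 166]);
translate([284, 1559, 195]) cube([1945, 32, 166]);
translate([224, 194, 195]) cube([32, 1337, 166]);
translate([2257, 194, 195]) cube([32, 1337, 166]);
translate([332, 134, 361]) cube([97, 1457, 24]);
translate([477, 134, 361]) cube([97, 1457, 24]);
translate([622, 134, 361]) cube([97, 1457, 24]);
translate([767, 134, 361]) cube([97, 1457, 24]);
translate([912, 134, 361]) cube([97, 1457, 24]);
translate([1057, 134, 361]) cube([97, 1457, 24]);
translate([1202, 134, 361]) cube([97, 1457, 24]);
translate([1347, 134, 361]) cube([97, 1457, 24]);
translate([1492, 134, 361]) cube([97, 1457, 24]);
translate([1637, 134, 361]) cube([97, 1457, 24]);
translate([1782, 134, 361]) cube([97, 1457, 24]);
translate([1927, 134, 361]) cube([97, 1457, 24]);
translate([2072, 134, 361]) cube([97, 1457, 24]);


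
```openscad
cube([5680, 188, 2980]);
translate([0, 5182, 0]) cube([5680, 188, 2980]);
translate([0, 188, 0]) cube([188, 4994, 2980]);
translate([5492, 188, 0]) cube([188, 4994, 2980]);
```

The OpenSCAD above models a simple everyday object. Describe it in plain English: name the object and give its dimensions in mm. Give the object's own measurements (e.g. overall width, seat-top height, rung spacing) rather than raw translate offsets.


The wall frame of a small rectangular building: four walls, each 2980 mm tall and 188 mm thick, enclosing a footprint 5680 mm (x) by 5370 mm (y) outside-to-outside, with no floor or roof. The front and back walls (the −y and +y sides) span the full width; the two side walls fit between them.


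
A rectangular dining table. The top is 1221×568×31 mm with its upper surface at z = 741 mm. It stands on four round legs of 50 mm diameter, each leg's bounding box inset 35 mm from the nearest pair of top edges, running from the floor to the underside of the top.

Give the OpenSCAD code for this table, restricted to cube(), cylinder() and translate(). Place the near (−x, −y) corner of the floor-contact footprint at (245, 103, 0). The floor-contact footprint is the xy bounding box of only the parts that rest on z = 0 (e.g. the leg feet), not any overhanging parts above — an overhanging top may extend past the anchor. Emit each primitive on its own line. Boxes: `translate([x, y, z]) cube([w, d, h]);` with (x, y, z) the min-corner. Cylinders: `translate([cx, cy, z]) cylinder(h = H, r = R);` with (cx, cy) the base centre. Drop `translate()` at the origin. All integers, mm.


translate([210, 68, 710]) cube([1221, 568, 31]);
translate([270, 128, 0]) cylinder(h = 710, r = 25);
translate([1371, 128, 0]) cylinder(h = 710, r = 25);
translate([270, 576, 0]) cylinder(h = 710, r = 25);
translate([1371, 576, 0]) cylinder(h = 710, r = 25);


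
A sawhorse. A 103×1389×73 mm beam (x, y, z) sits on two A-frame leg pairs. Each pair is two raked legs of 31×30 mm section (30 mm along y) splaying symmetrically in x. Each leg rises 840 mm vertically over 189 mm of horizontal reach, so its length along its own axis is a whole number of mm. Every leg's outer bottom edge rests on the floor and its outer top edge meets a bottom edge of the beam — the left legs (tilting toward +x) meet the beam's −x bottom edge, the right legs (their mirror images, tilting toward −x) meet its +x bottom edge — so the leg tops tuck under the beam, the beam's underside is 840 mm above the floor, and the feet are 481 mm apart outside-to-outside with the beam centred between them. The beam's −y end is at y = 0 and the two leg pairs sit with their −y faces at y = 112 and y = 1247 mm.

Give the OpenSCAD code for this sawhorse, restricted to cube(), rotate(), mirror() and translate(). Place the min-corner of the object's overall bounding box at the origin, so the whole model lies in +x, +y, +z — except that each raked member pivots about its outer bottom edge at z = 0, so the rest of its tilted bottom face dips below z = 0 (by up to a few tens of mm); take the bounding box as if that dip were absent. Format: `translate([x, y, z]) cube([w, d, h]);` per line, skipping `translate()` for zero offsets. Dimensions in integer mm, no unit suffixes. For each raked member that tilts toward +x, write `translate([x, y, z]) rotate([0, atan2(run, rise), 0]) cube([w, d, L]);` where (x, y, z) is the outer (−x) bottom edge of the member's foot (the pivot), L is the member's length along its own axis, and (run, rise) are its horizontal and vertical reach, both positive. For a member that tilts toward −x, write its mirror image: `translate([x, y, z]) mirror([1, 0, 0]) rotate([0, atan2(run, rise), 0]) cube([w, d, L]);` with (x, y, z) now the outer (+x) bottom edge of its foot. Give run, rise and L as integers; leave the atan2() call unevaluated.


translate([189, 0, 840]) cube([103, 1389, 73]);
translate([0, 112, 0]) rotate([0, atan2(189, 840), 0]) cube([31, 30, 861]);
translate([481, 112, 0]) mirror([1, 0, 0]) rotate([0, atan2(189, 840), 0]) cube([31, 30, 861]);
translate([0, 1247, 0]) rotate([0, atan2(189, 840), 0]) cube([31, 30, 861]);
translate([481, 1247, 0]) mirror([1, 0, 0]) rotate([0, atan2(189, 840), 0]) cube([31, 30, 861]);


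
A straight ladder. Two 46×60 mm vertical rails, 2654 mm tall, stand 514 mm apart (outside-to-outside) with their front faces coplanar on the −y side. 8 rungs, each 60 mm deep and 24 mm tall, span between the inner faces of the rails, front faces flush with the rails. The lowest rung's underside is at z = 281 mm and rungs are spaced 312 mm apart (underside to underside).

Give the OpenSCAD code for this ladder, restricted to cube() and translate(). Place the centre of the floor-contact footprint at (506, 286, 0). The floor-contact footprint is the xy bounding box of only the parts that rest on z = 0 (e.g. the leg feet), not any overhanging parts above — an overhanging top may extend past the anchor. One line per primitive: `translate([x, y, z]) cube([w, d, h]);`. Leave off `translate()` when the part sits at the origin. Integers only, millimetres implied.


translate([249, 256, 0]) cube([46, 60, 2654]);
translate([717, 256, 0]) cube([46, 60, 2654]);
translate([295, 256, 281]) cube([422, 60, 24]);
translate([295, 256, 593]) cube([422, 60, 24]);
translate([295, 256, 905]) cube([422, 60, 24]);
translate([295, 256, 1217]) cube([422, 60, 24]);
translate([295, 256, 1529]) cube([422, 60, 24]);
translate([295, 256, 1841]) cube([422, 60, 24]);
translate([295, 256, 2153]) cube([422, 60, 24]);
translate([295, 256, 2465]) cube([422, 60, 24]);


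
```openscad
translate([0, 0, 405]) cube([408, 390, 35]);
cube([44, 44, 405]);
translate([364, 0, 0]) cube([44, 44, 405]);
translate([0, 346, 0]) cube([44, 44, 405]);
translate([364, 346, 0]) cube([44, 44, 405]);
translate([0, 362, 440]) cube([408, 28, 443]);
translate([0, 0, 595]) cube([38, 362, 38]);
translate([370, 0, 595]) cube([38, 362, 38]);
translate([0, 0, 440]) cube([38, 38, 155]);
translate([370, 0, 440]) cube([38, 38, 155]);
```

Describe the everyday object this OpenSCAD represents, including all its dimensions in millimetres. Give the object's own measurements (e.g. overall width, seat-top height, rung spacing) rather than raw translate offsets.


A chair. The seat is a 408×390×35 mm slab with its top at z = 440 mm, on four 44×44 mm corner legs (flush with the seat edges, standing on z = 0). A flat backrest 28 mm thick, 443 mm tall, spans the full seat width and rises from the seat top along its +y edge, rear face flush with the rear of the seat. Two armrests of 38×38 mm section run along each side from the seat's front edge to the front of the backrest, top faces 193 mm above the seat top and outer faces flush with the seat's x-edges; a 38×38 mm post under the front of each armrest stands on the seat at the front corner.


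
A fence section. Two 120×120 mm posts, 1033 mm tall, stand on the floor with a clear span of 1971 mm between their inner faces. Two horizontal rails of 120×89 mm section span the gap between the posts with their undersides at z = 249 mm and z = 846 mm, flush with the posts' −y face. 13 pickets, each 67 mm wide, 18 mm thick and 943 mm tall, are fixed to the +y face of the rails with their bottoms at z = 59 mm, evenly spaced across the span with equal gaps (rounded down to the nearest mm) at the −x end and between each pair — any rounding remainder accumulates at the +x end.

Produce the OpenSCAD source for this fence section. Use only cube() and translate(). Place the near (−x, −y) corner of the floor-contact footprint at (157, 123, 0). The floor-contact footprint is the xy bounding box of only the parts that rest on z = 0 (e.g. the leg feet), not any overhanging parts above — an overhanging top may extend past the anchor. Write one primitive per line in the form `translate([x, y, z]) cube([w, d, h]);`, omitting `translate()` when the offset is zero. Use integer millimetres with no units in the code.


translate([157, 123, 0]) cube([120, 120, 1033]);
translate([2248, 123, 0]) cube([120, 120, 1033]);
translate([277, 123, 249]) cube([1971, 120, 89]);
translate([277, 123, 846]) cube([1971, 120, 89]);
translate([355, 243, 59]) cube([67, 18, 943]);
translate([500, 243, 59]) cube([67, 18, 943]);
translate([645, 243, 59]) cube([67, 18, 943]);
translate([790, 243, 59]) cube([67, 18, 943]);
translate([935, 243, 59]) cube([67, 18, 943]);
translate([1080, 243, 59]) cube([67, 18, 943]);
translate([1225, 243, 59]) cube([67, 18, 943]);
translate([1370, 243, 59]) cube([67, 18, 943]);
translate([1515, 243, 59]) cube([67, 18, 943]);
translate([1660, 243, 59]) cube([67, 18, 943]);
translate([1805, 243, 59]) cube([67, 18, 943]);
translate([1950, 243, 59]) cube([67, 18, 943]);
translate([2095, 243, 59]) cube([67, 18, 943]);


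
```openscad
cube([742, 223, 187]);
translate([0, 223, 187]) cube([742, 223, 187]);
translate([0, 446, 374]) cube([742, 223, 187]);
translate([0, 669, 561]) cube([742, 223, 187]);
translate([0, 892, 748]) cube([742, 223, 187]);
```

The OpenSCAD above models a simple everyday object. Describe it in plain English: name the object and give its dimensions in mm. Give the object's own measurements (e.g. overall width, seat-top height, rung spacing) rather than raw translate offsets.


A straight staircase of 5 solid steps. Each step is 742 mm wide (x), 223 mm deep (y, the going) and 187 mm tall (the rise). The first step rests on the floor; each subsequent step sits one going further in +y and one rise higher in +z, directly behind and above the previous step with no overlap.


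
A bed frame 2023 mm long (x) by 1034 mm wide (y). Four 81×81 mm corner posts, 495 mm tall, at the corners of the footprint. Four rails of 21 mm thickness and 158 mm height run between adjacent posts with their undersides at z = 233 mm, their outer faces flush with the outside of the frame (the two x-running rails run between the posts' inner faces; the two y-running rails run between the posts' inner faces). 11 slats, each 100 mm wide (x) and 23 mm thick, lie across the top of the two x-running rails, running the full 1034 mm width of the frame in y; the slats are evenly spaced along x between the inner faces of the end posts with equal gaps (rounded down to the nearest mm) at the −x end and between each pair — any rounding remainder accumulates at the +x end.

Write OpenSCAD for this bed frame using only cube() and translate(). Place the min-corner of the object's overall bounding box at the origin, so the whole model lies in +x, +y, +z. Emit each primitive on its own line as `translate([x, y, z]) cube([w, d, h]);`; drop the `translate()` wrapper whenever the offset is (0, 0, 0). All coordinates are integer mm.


cube([81, 81, 495]);
translate([0, 953, 0]) cube([81, 81, 495]);
translate([1942, 0, 0]) cube([81, 81, 495]);
translate([1942, 953, 0]) cube([81, 81, 495]);
translate([81, 0, 233]) cube([1861, 21, 158]);
translate([81, 1013, 233]) cube([1861, 21, 158]);
translate([0, 81, 233]) cube([21, 872, 158]);
translate([2002, 81, 233]) cube([21, 872, 158]);
translate([144, 0, 391]) cube([100, 1034, 23]);
translate([307, 0, 391]) cube([100, 1034, 23]);
translate([470, 0, 391]) cube([100, 1034, 23]);
translate([633, 0, 391]) cube([100, 1034, 23]);
translate([796, 0, 391]) cube([100, 1034, 23]);
translate([959, 0, 391]) cube([100, 1034, 23]);
translate([1122, 0, 391]) cube([100, 1034, 23]);
translate([1285, 0, 391]) cube([100, 1034, 23]);
translate([1448, 0, 391]) cube([100, 1034, 23]);
translate([1611, 0, 391]) cube([100, 1034, 23]);
translate([1774, 0, 391]) cube([100, 1034, 23]);
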